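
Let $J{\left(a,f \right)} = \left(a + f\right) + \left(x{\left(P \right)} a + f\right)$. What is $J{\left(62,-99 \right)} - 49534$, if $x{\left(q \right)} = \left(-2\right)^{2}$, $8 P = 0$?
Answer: $-49422$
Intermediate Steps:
$P = 0$ ($P = \frac{1}{8} \cdot 0 = 0$)
$x{\left(q \right)} = 4$
$J{\left(a,f \right)} = 2 f + 5 a$ ($J{\left(a,f \right)} = \left(a + f\right) + \left(4 a + f\right) = \left(a + f\right) + \left(f + 4 a\right) = 2 f + 5 a$)
$J{\left(62,-99 \right)} - 49534 = \left(2 \left(-99\right) + 5 \cdot 62\right) - 49534 = \left(-198 + 310\right) - 49534 = 112 - 49534 = -49422$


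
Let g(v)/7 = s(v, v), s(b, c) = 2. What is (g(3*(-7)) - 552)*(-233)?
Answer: 125354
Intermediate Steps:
g(v) = 14 (g(v) = 7*2 = 14)
(g(3*(-7)) - 552)*(-233) = (14 - 552)*(-233) = -538*(-233) = 125354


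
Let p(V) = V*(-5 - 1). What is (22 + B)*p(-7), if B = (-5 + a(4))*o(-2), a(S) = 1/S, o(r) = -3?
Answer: 3045/2 ≈ 1522.5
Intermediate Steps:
p(V) = -6*V (p(V) = V*(-6) = -6*V)
B = 57/4 (B = (-5 + 1/4)*(-3) = -19/4*(-3) = 57/4 ≈ 14.250)
(22 + B)*p(-7) = (22 + 57/4)*(-6*(-7)) = (145/4)*42 = 3045/2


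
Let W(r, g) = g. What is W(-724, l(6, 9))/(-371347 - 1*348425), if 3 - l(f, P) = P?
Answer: 1/119962 ≈ 8.3360e-6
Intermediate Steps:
l(f, P) = 3 - P
W(-724, l(6, 9))/(-371347 - 1*348425) = (3 - 1*9)/(-371347 - 1*348425) = (3 - 9)/(-371347 - 348425) = -6/(-719772) = -6*(-1/719772) = 1/119962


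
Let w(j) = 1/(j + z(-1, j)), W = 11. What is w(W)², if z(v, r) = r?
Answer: 1/484 ≈ 0.0020661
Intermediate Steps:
w(j) = 1/(2*j) (w(j) = 1/(j + j) = 1/(2*j))
w(W)² = ((½)/11)² = ((½)*(1/11))² = (1/22)² = 1/484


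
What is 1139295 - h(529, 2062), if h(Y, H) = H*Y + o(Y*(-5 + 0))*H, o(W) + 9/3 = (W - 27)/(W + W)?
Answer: 141881703/2645 ≈ 53642.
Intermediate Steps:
o(W) = -3 + (-27 + W)/(2*W) (o(W) = -3 + (W - 27)/(W + W) = -3 + (-27 + W)/((2*W)) = -3 + (-27 + W)*(1/(2*W)) = -3 + (-27 + W)/(2*W))
h(Y, H) = H*Y - H*(-27 + 25*Y)/(10*Y) (h(Y, H) = H*Y + ((-27 - 5*Y*(-5 + 0))/(2*((Y*(-5 + 0)))))*H = H*Y + ((-27 - 5*Y*(-5))/(2*((Y*(-5)))))*H = H*Y + ((-27 - (-25)*Y)/(2*((-5*Y))))*H = H*Y + ((-1/(5*Y))*(-27 + 25*Y)/2)*H = H*Y + (-(-27 + 25*Y)/(10*Y))*H = H*Y - H*(-27 + 25*Y)/(10*Y))
1139295 - h(529, 2062) = 1139295 - 2062*(27 - 25*529 + 10*529**2)/(10*529) = 1139295 - 2062*(27 - 13225 + 10*279841)/(10*529) = 1139295 - 2062*(27 - 13225 + 2798410)/(10*529) = 1139295 - 2062*2785212/(10*529) = 1139295 - 1*2871553572/2645 = 1139295 - 2871553572/2645 = 141881703/2645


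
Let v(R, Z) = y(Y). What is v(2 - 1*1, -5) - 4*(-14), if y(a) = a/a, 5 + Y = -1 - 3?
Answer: 57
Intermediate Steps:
Y = -9 (Y = -5 + (-1 - 3) = -5 - 4 = -9)
y(a) = 1
v(R, Z) = 1
v(2 - 1*1, -5) - 4*(-14) = 1 - 4*(-14) = 1 + 56 = 57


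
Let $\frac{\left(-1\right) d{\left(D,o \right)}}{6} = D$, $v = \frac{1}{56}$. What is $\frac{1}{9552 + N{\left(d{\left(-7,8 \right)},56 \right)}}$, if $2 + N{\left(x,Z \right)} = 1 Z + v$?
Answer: $\frac{56}{537937} \approx 0.0001041$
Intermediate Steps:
$v = \frac{1}{56} \approx 0.017857$
$d{\left(D,o \right)} = - 6 D$
$N{\left(x,Z \right)} = - \frac{111}{56} + Z$ ($N{\left(x,Z \right)} = -2 + \left(1 Z + \frac{1}{56}\right) = -2 + \left(Z + \frac{1}{56}\right) = -2 + \left(\frac{1}{56} + Z\right) = - \frac{111}{56} + Z$)
$\frac{1}{9552 + N{\left(d{\left(-7,8 \right)},56 \right)}} = \frac{1}{9552 + \left(- \frac{111}{56} + 56\right)} = \frac{1}{9552 + \frac{3025}{56}} = \frac{1}{\frac{537937}{56}} = \frac{56}{537937}$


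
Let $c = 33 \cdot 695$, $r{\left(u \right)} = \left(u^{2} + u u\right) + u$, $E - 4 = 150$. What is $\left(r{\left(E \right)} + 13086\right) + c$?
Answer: $83607$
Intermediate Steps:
$E = 154$ ($E = 4 + 150 = 154$)
$r{\left(u \right)} = u + 2 u^{2}$ ($r{\left(u \right)} = \left(u^{2} + u^{2}\right) + u = 2 u^{2} + u = u + 2 u^{2}$)
$c = 22935$
$\left(r{\left(E \right)} + 13086\right) + c = \left(154 \left(1 + 2 \cdot 154\right) + 13086\right) + 22935 = \left(154 \left(1 + 308\right) + 13086\right) + 22935 = \left(154 \cdot 309 + 13086\right) + 22935 = \left(47586 + 13086\right) + 22935 = 60672 + 22935 = 83607$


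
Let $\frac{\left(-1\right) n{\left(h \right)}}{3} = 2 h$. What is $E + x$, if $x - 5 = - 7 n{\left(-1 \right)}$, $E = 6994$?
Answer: $6957$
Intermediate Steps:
$n{\left(h \right)} = - 6 h$ ($n{\left(h \right)} = - 3 \cdot 2 h = - 6 h$)
$x = -37$ ($x = 5 - 7 \left(\left(-6\right) \left(-1\right)\right) = 5 - 42 = -37$)
$E + x = 6994 - 37 = 6957$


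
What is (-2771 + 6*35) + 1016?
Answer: -1545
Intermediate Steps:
(-2771 + 6*35) + 1016 = (-2771 + 210) + 1016 = -2561 + 1016 = -1545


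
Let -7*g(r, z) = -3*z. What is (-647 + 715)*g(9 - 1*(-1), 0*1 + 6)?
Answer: 1224/7 ≈ 174.86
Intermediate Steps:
g(r, z) = 3*z/7 (g(r, z) = -(-3)*z/7 = 3*z/7)
(-647 + 715)*g(9 - 1*(-1), 0*1 + 6) = (-647 + 715)*(3*(0*1 + 6)/7) = 68*(3*(0 + 6)/7) = 68*((3/7)*6) = 68*(18/7) = 1224/7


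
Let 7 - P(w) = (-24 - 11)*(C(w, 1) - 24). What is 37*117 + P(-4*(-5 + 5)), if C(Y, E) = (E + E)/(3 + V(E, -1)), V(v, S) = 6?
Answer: 31534/9 ≈ 3503.8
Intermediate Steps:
C(Y, E) = 2*E/9 (C(Y, E) = (E + E)/(3 + 6) = (2*E)/9 = (2*E)*(⅑) = 2*E/9)
P(w) = -7427/9 (P(w) = 7 - (-24 - 11)*((2/9)*1 - 24) = 7 - (-35)*(2/9 - 24) = 7 - (-35)*(-214)/9 = 7 - 1*7490/9 = 7 - 7490/9 = -7427/9)
37*117 + P(-4*(-5 + 5)) = 37*117 - 7427/9 = 4329 - 7427/9 = 31534/9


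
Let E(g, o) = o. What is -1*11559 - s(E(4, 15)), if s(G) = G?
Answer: -11574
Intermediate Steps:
-1*11559 - s(E(4, 15)) = -1*11559 - 1*15 = -11559 - 15 = -11574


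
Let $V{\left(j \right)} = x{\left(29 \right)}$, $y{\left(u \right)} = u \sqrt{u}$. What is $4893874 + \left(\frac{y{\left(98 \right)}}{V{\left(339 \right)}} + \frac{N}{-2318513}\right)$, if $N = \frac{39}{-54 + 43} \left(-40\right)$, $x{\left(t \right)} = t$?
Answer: $\frac{124811615381422}{25503643} + \frac{686 \sqrt{2}}{29} \approx 4.8939 \cdot 10^{6}$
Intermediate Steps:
$y{\left(u \right)} = u^{\frac{3}{2}}$
$V{\left(j \right)} = 29$
$N = \frac{1560}{11}$ ($N = \frac{39}{-11} \left(-40\right) = 39 \left(- \frac{1}{11}\right) \left(-40\right) = \left(- \frac{39}{11}\right) \left(-40\right) = \frac{1560}{11} \approx 141.82$)
$4893874 + \left(\frac{y{\left(98 \right)}}{V{\left(339 \right)}} + \frac{N}{-2318513}\right) = 4893874 + \left(\frac{98^{\frac{3}{2}}}{29} + \frac{1560}{11 \left(-2318513\right)}\right) = 4893874 + \left(686 \sqrt{2} \cdot \frac{1}{29} + \frac{1560}{11} \left(- \frac{1}{2318513}\right)\right) = 4893874 - \left(\frac{1560}{25503643} - \frac{686 \sqrt{2}}{29}\right) = \frac{124811615381422}{25503643} + \frac{686 \sqrt{2}}{29}$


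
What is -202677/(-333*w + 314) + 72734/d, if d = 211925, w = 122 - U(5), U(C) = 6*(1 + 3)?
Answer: 9060617221/1369883200 ≈ 6.6142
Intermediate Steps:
U(C) = 24 (U(C) = 6*4 = 24)
w = 98 (w = 122 - 1*24 = 122 - 24 = 98)
-202677/(-333*w + 314) + 72734/d = -202677/(-333*98 + 314) + 72734/211925 = -202677/(-32634 + 314) + 72734*(1/211925) = -202677/(-32320) + 72734/211925 = -202677*(-1/32320) + 72734/211925 = 202677/32320 + 72734/211925 = 9060617221/1369883200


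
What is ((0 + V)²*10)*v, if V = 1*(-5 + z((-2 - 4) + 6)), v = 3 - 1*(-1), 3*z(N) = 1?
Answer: 7840/9 ≈ 871.11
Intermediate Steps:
z(N) = ⅓ (z(N) = (⅓)*1 = ⅓)
v = 4 (v = 3 + 1 = 4)
V = -14/3 (V = 1*(-5 + ⅓) = 1*(-14/3) = -14/3 ≈ -4.6667)
((0 + V)²*10)*v = ((0 - 14/3)²*10)*4 = ((-14/3)²*10)*4 = ((196/9)*10)*4 = (1960/9)*4 = 7840/9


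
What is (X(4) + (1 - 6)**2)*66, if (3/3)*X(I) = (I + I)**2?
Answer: 5874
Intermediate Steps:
X(I) = 4*I**2 (X(I) = (I + I)**2 = (2*I)**2 = 4*I**2)
(X(4) + (1 - 6)**2)*66 = (4*4**2 + (1 - 6)**2)*66 = (4*16 + (-5)**2)*66 = (64 + 25)*66 = 89*66 = 5874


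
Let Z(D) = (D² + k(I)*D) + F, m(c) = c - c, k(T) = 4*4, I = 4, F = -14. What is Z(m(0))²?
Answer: 196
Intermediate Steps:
k(T) = 16
m(c) = 0
Z(D) = -14 + D² + 16*D (Z(D) = (D² + 16*D) - 14 = -14 + D² + 16*D)
Z(m(0))² = (-14 + 0² + 16*0)² = (-14 + 0 + 0)² = (-14)² = 196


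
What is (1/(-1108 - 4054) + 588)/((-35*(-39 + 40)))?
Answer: -607051/36134 ≈ -16.800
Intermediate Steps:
(1/(-1108 - 4054) + 588)/((-35*(-39 + 40))) = (1/(-5162) + 588)/((-35*1)) = (-1/5162 + 588)/(-35) = (3035255/5162)*(-1/35) = -607051/36134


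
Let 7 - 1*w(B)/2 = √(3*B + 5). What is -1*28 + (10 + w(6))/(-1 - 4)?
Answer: -164/5 + 2*√23/5 ≈ -30.882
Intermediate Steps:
w(B) = 14 - 2*√(5 + 3*B) (w(B) = 14 - 2*√(3*B + 5) = 14 - 2*√(5 + 3*B))
-1*28 + (10 + w(6))/(-1 - 4) = -1*28 + (10 + (14 - 2*√(5 + 3*6)))/(-1 - 4) = -28 + (10 + (14 - 2*√(5 + 18)))/(-5) = -28 + (10 + (14 - 2*√23))*(-⅕) = -28 + (24 - 2*√23)*(-⅕) = -28 + (-24/5 + 2*√23/5) = -164/5 + 2*√23/5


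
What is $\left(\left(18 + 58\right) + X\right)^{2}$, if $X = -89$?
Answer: $169$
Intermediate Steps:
$\left(\left(18 + 58\right) + X\right)^{2} = \left(\left(18 + 58\right) - 89\right)^{2} = \left(76 - 89\right)^{2} = \left(-13\right)^{2} = 169$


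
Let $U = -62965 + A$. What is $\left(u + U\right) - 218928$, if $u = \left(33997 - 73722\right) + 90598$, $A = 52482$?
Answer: $-178538$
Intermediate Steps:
$U = -10483$ ($U = -62965 + 52482 = -10483$)
$u = 50873$ ($u = -39725 + 90598 = 50873$)
$\left(u + U\right) - 218928 = \left(50873 - 10483\right) - 218928 = 40390 - 218928 = -178538$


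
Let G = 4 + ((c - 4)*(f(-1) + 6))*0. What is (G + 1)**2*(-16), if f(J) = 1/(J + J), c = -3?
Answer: -400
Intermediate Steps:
f(J) = 1/(2*J)
G = 4 (G = 4 + ((-3 - 4)*((1/2)/(-1) + 6))*0 = 4 - 7*((1/2)*(-1) + 6)*0 = 4 - 7*(-1/2 + 6)*0 = 4 - 7*11/2*0 = 4 - 77/2*0 = 4 + 0 = 4)
(G + 1)**2*(-16) = (4 + 1)**2*(-16) = 5**2*(-16) = 25*(-16) = -400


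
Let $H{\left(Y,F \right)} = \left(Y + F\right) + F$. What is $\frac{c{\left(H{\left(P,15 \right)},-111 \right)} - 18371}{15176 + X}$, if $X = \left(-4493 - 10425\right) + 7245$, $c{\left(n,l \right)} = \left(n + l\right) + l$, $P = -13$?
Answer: $- \frac{6192}{2501} \approx -2.4758$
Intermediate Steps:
$H{\left(Y,F \right)} = Y + 2 F$ ($H{\left(Y,F \right)} = \left(F + Y\right) + F = Y + 2 F$)
$c{\left(n,l \right)} = n + 2 l$ ($c{\left(n,l \right)} = \left(l + n\right) + l = n + 2 l$)
$X = -7673$ ($X = -14918 + 7245 = -7673$)
$\frac{c{\left(H{\left(P,15 \right)},-111 \right)} - 18371}{15176 + X} = \frac{\left(\left(-13 + 2 \cdot 15\right) + 2 \left(-111\right)\right) - 18371}{15176 - 7673} = \frac{\left(\left(-13 + 30\right) - 222\right) - 18371}{7503} = \left(\left(17 - 222\right) - 18371\right) \frac{1}{7503} = \left(-205 - 18371\right) \frac{1}{7503} = \left(-18576\right) \frac{1}{7503} = - \frac{6192}{2501}$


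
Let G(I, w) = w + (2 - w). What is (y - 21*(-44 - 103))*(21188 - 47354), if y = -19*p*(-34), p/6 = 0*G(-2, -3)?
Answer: -80774442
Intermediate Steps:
G(I, w) = 2
p = 0 (p = 6*(0*2) = 6*0 = 0)
y = 0 (y = -19*0*(-34) = 0*(-34) = 0)
(y - 21*(-44 - 103))*(21188 - 47354) = (0 - 21*(-44 - 103))*(21188 - 47354) = (0 - 21*(-147))*(-26166) = (0 + 3087)*(-26166) = 3087*(-26166) = -80774442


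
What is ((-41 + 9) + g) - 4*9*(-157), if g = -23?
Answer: 5597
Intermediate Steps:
((-41 + 9) + g) - 4*9*(-157) = ((-41 + 9) - 23) - 4*9*(-157) = (-32 - 23) - 36*(-157) = -55 + 5652 = 5597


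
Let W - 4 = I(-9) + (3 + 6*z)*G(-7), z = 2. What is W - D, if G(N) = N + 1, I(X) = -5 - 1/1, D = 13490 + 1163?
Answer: -14745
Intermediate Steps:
D = 14653
I(X) = -6 (I(X) = -5 - 1*1 = -5 - 1 = -6)
G(N) = 1 + N
W = -92 (W = 4 + (-6 + (3 + 6*2)*(1 - 7)) = 4 + (-6 + (3 + 12)*(-6)) = 4 + (-6 + 15*(-6)) = 4 + (-6 - 90) = 4 - 96 = -92)
W - D = -92 - 1*14653 = -92 - 14653 = -14745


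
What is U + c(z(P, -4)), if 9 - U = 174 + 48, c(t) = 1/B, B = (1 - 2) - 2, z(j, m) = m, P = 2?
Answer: -640/3 ≈ -213.33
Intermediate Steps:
B = -3 (B = -1 - 2 = -3)
c(t) = -⅓ (c(t) = 1/(-3) = -⅓)
U = -213 (U = 9 - (174 + 48) = 9 - 1*222 = 9 - 222 = -213)
U + c(z(P, -4)) = -213 - ⅓ = -640/3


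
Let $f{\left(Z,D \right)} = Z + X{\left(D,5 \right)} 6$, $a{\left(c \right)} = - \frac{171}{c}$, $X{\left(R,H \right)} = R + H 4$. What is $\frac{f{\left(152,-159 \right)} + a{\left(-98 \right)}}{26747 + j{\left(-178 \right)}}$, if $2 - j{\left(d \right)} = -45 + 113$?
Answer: $- \frac{66665}{2614738} \approx -0.025496$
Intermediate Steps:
$X{\left(R,H \right)} = R + 4 H$
$j{\left(d \right)} = -66$ ($j{\left(d \right)} = 2 - \left(-45 + 113\right) = 2 - 68 = -66$)
$f{\left(Z,D \right)} = 120 + Z + 6 D$ ($f{\left(Z,D \right)} = Z + \left(D + 4 \cdot 5\right) 6 = Z + \left(D + 20\right) 6 = Z + \left(20 + D\right) 6 = Z + \left(120 + 6 D\right) = 120 + Z + 6 D$)
$\frac{f{\left(152,-159 \right)} + a{\left(-98 \right)}}{26747 + j{\left(-178 \right)}} = \frac{\left(120 + 152 + 6 \left(-159\right)\right) - \frac{171}{-98}}{26747 - 66} = \frac{\left(120 + 152 - 954\right) - - \frac{171}{98}}{26681} = \left(-682 + \frac{171}{98}\right) \frac{1}{26681} = \left(- \frac{66665}{98}\right) \frac{1}{26681} = - \frac{66665}{2614738}$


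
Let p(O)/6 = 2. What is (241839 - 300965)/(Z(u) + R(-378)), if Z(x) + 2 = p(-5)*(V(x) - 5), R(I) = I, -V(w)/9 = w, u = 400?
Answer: 29563/21820 ≈ 1.3549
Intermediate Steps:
V(w) = -9*w
p(O) = 12 (p(O) = 6*2 = 12)
Z(x) = -62 - 108*x (Z(x) = -2 + 12*(-9*x - 5) = -2 + 12*(-5 - 9*x) = -2 + (-60 - 108*x) = -62 - 108*x)
(241839 - 300965)/(Z(u) + R(-378)) = (241839 - 300965)/((-62 - 108*400) - 378) = -59126/((-62 - 43200) - 378) = -59126/(-43262 - 378) = -59126/(-43640) = -59126*(-1/43640) = 29563/21820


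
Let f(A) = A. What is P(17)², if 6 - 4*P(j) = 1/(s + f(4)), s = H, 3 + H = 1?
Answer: 121/64 ≈ 1.8906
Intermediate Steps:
H = -2 (H = -3 + 1 = -2)
s = -2
P(j) = 11/8 (P(j) = 3/2 - 1/(4*(-2 + 4)) = 3/2 - ¼/2 = 3/2 - ¼*½ = 3/2 - ⅛ = 11/8)
P(17)² = (11/8)² = 121/64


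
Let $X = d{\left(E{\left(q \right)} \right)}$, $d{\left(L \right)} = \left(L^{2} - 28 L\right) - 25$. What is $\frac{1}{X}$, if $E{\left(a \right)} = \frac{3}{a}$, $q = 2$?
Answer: $- \frac{4}{259} \approx -0.015444$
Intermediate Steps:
$d{\left(L \right)} = -25 + L^{2} - 28 L$
$X = - \frac{259}{4}$ ($X = -25 + \left(\frac{3}{2}\right)^{2} - 28 \cdot \frac{3}{2} = -25 + \left(3 \cdot \frac{1}{2}\right)^{2} - 28 \cdot 3 \cdot \frac{1}{2} = -25 + \left(\frac{3}{2}\right)^{2} - 42 = -25 + \frac{9}{4} - 42 = - \frac{259}{4} \approx -64.75$)
$\frac{1}{X} = \frac{1}{- \frac{259}{4}} = - \frac{4}{259}$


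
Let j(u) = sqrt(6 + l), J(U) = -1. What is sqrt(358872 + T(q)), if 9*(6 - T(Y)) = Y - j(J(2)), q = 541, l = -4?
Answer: sqrt(3229361 + sqrt(2))/3 ≈ 599.01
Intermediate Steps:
j(u) = sqrt(2) (j(u) = sqrt(6 - 4) = sqrt(2))
T(Y) = 6 - Y/9 + sqrt(2)/9 (T(Y) = 6 - (Y - sqrt(2))/9 = 6 + (-Y/9 + sqrt(2)/9) = 6 - Y/9 + sqrt(2)/9)
sqrt(358872 + T(q)) = sqrt(358872 + (6 - 1/9*541 + sqrt(2)/9)) = sqrt(358872 + (6 - 541/9 + sqrt(2)/9)) = sqrt(358872 + (-487/9 + sqrt(2)/9)) = sqrt(3229361/9 + sqrt(2)/9)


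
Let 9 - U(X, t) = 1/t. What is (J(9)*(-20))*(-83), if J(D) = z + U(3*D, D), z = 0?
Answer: 132800/9 ≈ 14756.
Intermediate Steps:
U(X, t) = 9 - 1/t
J(D) = 9 - 1/D (J(D) = 0 + (9 - 1/D) = 9 - 1/D)
(J(9)*(-20))*(-83) = ((9 - 1/9)*(-20))*(-83) = ((80/9)*(-20))*(-83) = -1600/9*(-83) = 132800/9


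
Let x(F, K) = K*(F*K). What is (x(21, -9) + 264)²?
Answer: 3861225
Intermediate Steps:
x(F, K) = F*K²
(x(21, -9) + 264)² = (21*(-9)² + 264)² = (21*81 + 264)² = (1701 + 264)² = 1965² = 3861225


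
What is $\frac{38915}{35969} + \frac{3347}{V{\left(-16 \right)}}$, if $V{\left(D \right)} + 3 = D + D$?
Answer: $- \frac{119026218}{1258915} \approx -94.547$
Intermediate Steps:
$V{\left(D \right)} = -3 + 2 D$ ($V{\left(D \right)} = -3 + \left(D + D\right) = -3 + 2 D$)
$\frac{38915}{35969} + \frac{3347}{V{\left(-16 \right)}} = \frac{38915}{35969} + \frac{3347}{-3 + 2 \left(-16\right)} = 38915 \cdot \frac{1}{35969} + \frac{3347}{-3 - 32} = \frac{38915}{35969} + \frac{3347}{-35} = \frac{38915}{35969} + 3347 \left(- \frac{1}{35}\right) = \frac{38915}{35969} - \frac{3347}{35} = - \frac{119026218}{1258915}$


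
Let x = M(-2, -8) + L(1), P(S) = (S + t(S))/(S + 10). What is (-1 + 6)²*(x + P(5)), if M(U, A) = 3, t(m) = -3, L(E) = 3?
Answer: 460/3 ≈ 153.33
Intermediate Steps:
P(S) = (-3 + S)/(10 + S) (P(S) = (S - 3)/(S + 10) = (-3 + S)/(10 + S))
x = 6 (x = 3 + 3 = 6)
(-1 + 6)²*(x + P(5)) = (-1 + 6)²*(6 + (-3 + 5)/(10 + 5)) = 5²*(6 + 2/15) = 25*(6 + (1/15)*2) = 25*(6 + 2/15) = 25*(92/15) = 460/3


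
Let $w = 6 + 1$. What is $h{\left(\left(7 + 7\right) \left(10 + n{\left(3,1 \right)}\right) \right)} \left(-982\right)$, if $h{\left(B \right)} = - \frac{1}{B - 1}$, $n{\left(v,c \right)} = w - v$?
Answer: $\frac{982}{195} \approx 5.0359$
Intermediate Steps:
$w = 7$
$n{\left(v,c \right)} = 7 - v$
$h{\left(B \right)} = - \frac{1}{-1 + B}$
$h{\left(\left(7 + 7\right) \left(10 + n{\left(3,1 \right)}\right) \right)} \left(-982\right) = - \frac{1}{-1 + \left(7 + 7\right) \left(10 + \left(7 - 3\right)\right)} \left(-982\right) = - \frac{1}{-1 + 14 \left(10 + \left(7 - 3\right)\right)} \left(-982\right) = - \frac{1}{-1 + 14 \left(10 + 4\right)} \left(-982\right) = - \frac{1}{-1 + 14 \cdot 14} \left(-982\right) = - \frac{1}{-1 + 196} \left(-982\right) = - \frac{1}{195} \left(-982\right) = \left(-1\right) \frac{1}{195} \left(-982\right) = \left(- \frac{1}{195}\right) \left(-982\right) = \frac{982}{195}$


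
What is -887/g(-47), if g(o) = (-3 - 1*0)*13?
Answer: 887/39 ≈ 22.744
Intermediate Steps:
g(o) = -39 (g(o) = (-3 + 0)*13 = -3*13 = -39)
-887/g(-47) = -887/(-39) = -887*(-1/39) = 887/39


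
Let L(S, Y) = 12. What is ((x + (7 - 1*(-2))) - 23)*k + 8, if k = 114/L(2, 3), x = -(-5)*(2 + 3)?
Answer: 225/2 ≈ 112.50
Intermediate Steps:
x = 25 (x = -(-5)*5 = -1*(-25) = 25)
k = 19/2 (k = 114/12 = 114*(1/12) = 19/2 ≈ 9.5000)
((x + (7 - 1*(-2))) - 23)*k + 8 = ((25 + (7 - 1*(-2))) - 23)*(19/2) + 8 = ((25 + (7 + 2)) - 23)*(19/2) + 8 = ((25 + 9) - 23)*(19/2) + 8 = (34 - 23)*(19/2) + 8 = 11*(19/2) + 8 = 209/2 + 8 = 225/2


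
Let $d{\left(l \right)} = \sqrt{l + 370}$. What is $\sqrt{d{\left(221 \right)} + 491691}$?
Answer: $\sqrt{491691 + \sqrt{591}} \approx 701.22$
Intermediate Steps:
$d{\left(l \right)} = \sqrt{370 + l}$
$\sqrt{d{\left(221 \right)} + 491691} = \sqrt{\sqrt{370 + 221} + 491691} = \sqrt{\sqrt{591} + 491691} = \sqrt{491691 + \sqrt{591}}$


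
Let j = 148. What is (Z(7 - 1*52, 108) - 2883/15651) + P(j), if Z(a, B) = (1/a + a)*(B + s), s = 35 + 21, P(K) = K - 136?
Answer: -576882451/78255 ≈ -7371.8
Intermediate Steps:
P(K) = -136 + K
s = 56
Z(a, B) = (56 + B)*(a + 1/a) (Z(a, B) = (1/a + a)*(B + 56) = (a + 1/a)*(56 + B) = (56 + B)*(a + 1/a))
(Z(7 - 1*52, 108) - 2883/15651) + P(j) = ((56 + 108 + (7 - 1*52)²*(56 + 108))/(7 - 1*52) - 2883/15651) + (-136 + 148) = ((56 + 108 + (7 - 52)²*164)/(7 - 52) - 2883*1/15651) + 12 = ((56 + 108 + (-45)²*164)/(-45) - 961/5217) + 12 = (-(56 + 108 + 2025*164)/45 - 961/5217) + 12 = (-(56 + 108 + 332100)/45 - 961/5217) + 12 = (-1/45*332264 - 961/5217) + 12 = (-332264/45 - 961/5217) + 12 = -577821511/78255 + 12 = -576882451/78255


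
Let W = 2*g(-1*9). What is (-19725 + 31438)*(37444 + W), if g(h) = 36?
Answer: 439424908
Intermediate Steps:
W = 72 (W = 2*36 = 72)
(-19725 + 31438)*(37444 + W) = (-19725 + 31438)*(37444 + 72) = 11713*37516 = 439424908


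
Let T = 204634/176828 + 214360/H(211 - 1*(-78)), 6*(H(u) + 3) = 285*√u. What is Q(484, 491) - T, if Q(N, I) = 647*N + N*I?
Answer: 78316568257659/142258126 ≈ 5.5052e+5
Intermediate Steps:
Q(N, I) = 647*N + I*N
H(u) = -3 + 95*√u/2 (H(u) = -3 + (285*√u)/6 = -3 + 95*√u/2)
T = 38069478133/142258126 (T = 204634/176828 + 214360/(-3 + 95*√(211 - 1*(-78))/2) = 204634*(1/176828) + 214360/(-3 + 95*√(211 + 78)/2) = 102317/88414 + 214360/(-3 + 95*√289/2) = 102317/88414 + 214360/(-3 + (95/2)*17) = 102317/88414 + 214360/(-3 + 1615/2) = 102317/88414 + 214360/(1609/2) = 102317/88414 + 214360*(2/1609) = 102317/88414 + 428720/1609 = 38069478133/142258126 ≈ 267.61)
Q(484, 491) - T = 484*(647 + 491) - 1*38069478133/142258126 = 484*1138 - 38069478133/142258126 = 550792 - 38069478133/142258126 = 78316568257659/142258126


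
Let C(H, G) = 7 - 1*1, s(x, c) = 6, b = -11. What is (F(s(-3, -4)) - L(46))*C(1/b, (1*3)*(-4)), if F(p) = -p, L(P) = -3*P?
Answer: 792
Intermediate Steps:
C(H, G) = 6 (C(H, G) = 7 - 1 = 6)
(F(s(-3, -4)) - L(46))*C(1/b, (1*3)*(-4)) = (-1*6 - (-3)*46)*6 = (-6 - 1*(-138))*6 = (-6 + 138)*6 = 132*6 = 792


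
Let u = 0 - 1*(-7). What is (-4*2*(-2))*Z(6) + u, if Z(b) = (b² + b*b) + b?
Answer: 1255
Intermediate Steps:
Z(b) = b + 2*b² (Z(b) = (b² + b²) + b = 2*b² + b = b + 2*b²)
u = 7 (u = 0 + 7 = 7)
(-4*2*(-2))*Z(6) + u = (-4*2*(-2))*(6*(1 + 2*6)) + 7 = (-8*(-2))*(6*(1 + 12)) + 7 = 16*(6*13) + 7 = 16*78 + 7 = 1248 + 7 = 1255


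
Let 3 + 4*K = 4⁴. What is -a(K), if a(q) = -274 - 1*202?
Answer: 476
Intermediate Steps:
K = 253/4 (K = -¾ + (¼)*4⁴ = -¾ + (¼)*256 = -¾ + 64 = 253/4 ≈ 63.250)
a(q) = -476 (a(q) = -274 - 202 = -476)
-a(K) = -1*(-476) = 476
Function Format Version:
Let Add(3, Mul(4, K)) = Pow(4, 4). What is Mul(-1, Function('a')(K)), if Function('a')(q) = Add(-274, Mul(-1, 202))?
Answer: 476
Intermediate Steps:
K = Rational(253, 4) (K = Add(Rational(-3, 4), Mul(Rational(1, 4), Pow(4, 4))) = Add(Rational(-3, 4), Mul(Rational(1, 4), 256)) = Add(Rational(-3, 4), 64) = Rational(253, 4) ≈ 63.250)
Function('a')(q) = -476 (Function('a')(q) = Add(-274, -202) = -476)
Mul(-1, Function('a')(K)) = Mul(-1, -476) = 476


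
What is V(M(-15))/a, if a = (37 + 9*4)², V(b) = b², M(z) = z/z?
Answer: 1/5329 ≈ 0.00018765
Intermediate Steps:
M(z) = 1
a = 5329 (a = (37 + 36)² = 73² = 5329)
V(M(-15))/a = 1²/5329 = 1*(1/5329) = 1/5329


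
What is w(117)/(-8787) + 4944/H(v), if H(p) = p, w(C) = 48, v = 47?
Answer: 14480224/137663 ≈ 105.19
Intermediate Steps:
w(117)/(-8787) + 4944/H(v) = 48/(-8787) + 4944/47 = 48*(-1/8787) + 4944*(1/47) = -16/2929 + 4944/47 = 14480224/137663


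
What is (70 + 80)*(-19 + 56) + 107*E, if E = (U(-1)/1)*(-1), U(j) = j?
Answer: 5657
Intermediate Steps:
E = 1 (E = -1/1*(-1) = -1*1*(-1) = -1*(-1) = 1)
(70 + 80)*(-19 + 56) + 107*E = (70 + 80)*(-19 + 56) + 107*1 = 150*37 + 107 = 5550 + 107 = 5657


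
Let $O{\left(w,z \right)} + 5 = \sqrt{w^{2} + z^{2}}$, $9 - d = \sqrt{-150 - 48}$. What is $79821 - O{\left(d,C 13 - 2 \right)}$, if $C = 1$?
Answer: $79826 - \sqrt{4 - 54 i \sqrt{22}} \approx 79815.0 + 11.165 i$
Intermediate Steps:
$d = 9 - 3 i \sqrt{22}$ ($d = 9 - \sqrt{-150 - 48} = 9 - \sqrt{-198} = 9 - 3 i \sqrt{22} \approx 9.0 - 14.071 i$)
$O{\left(w,z \right)} = -5 + \sqrt{w^{2} + z^{2}}$
$79821 - O{\left(d,C 13 - 2 \right)} = 79821 - \left(-5 + \sqrt{\left(9 - 3 i \sqrt{22}\right)^{2} + \left(1 \cdot 13 - 2\right)^{2}}\right) = 79821 - \left(-5 + \sqrt{\left(9 - 3 i \sqrt{22}\right)^{2} + \left(13 - 2\right)^{2}}\right) = 79821 - \left(-5 + \sqrt{\left(9 - 3 i \sqrt{22}\right)^{2} + 11^{2}}\right) = 79821 - \left(-5 + \sqrt{\left(9 - 3 i \sqrt{22}\right)^{2} + 121}\right) = 79821 - \left(-5 + \sqrt{121 + \left(9 - 3 i \sqrt{22}\right)^{2}}\right) = 79821 + \left(5 - \sqrt{121 + \left(9 - 3 i \sqrt{22}\right)^{2}}\right) = 79826 - \sqrt{121 + \left(9 - 3 i \sqrt{22}\right)^{2}}$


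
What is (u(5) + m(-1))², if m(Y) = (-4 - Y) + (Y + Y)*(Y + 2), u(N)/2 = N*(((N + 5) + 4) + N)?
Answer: 34225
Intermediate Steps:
u(N) = 2*N*(9 + 2*N) (u(N) = 2*(N*(((N + 5) + 4) + N)) = 2*(N*(((5 + N) + 4) + N)) = 2*(N*((9 + N) + N)) = 2*(N*(9 + 2*N)) = 2*N*(9 + 2*N))
m(Y) = -4 - Y + 2*Y*(2 + Y) (m(Y) = (-4 - Y) + (2*Y)*(2 + Y) = (-4 - Y) + 2*Y*(2 + Y) = -4 - Y + 2*Y*(2 + Y))
(u(5) + m(-1))² = (2*5*(9 + 2*5) + (-4 + 2*(-1)² + 3*(-1)))² = (2*5*(9 + 10) + (-4 + 2*1 - 3))² = (2*5*19 + (-4 + 2 - 3))² = (190 - 5)² = 185² = 34225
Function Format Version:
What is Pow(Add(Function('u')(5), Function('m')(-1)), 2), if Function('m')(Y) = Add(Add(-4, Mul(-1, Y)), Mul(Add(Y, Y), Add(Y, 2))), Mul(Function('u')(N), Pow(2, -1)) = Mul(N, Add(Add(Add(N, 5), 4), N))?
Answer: 34225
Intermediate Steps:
Function('u')(N) = Mul(2, N, Add(9, Mul(2, N))) (Function('u')(N) = Mul(2, Mul(N, Add(Add(Add(N, 5), 4), N))) = Mul(2, Mul(N, Add(Add(Add(5, N), 4), N))) = Mul(2, Mul(N, Add(Add(9, N), N))) = Mul(2, Mul(N, Add(9, Mul(2, N)))) = Mul(2, N, Add(9, Mul(2, N))))
Function('m')(Y) = Add(-4, Mul(-1, Y), Mul(2, Y, Add(2, Y))) (Function('m')(Y) = Add(Add(-4, Mul(-1, Y)), Mul(Mul(2, Y), Add(2, Y))) = Add(Add(-4, Mul(-1, Y)), Mul(2, Y, Add(2, Y))) = Add(-4, Mul(-1, Y), Mul(2, Y, Add(2, Y))))
Pow(Add(Function('u')(5), Function('m')(-1)), 2) = Pow(Add(Mul(2, 5, Add(9, Mul(2, 5))), Add(-4, Mul(2, Pow(-1, 2)), Mul(3, -1))), 2) = Pow(Add(Mul(2, 5, Add(9, 10)), Add(-4, Mul(2, 1), -3)), 2) = Pow(Add(Mul(2, 5, 19), Add(-4, 2, -3)), 2) = Pow(Add(190, -5), 2) = Pow(185, 2) = 34225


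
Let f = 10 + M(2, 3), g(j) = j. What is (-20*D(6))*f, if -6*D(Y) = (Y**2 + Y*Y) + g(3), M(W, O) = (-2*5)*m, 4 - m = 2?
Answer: -2500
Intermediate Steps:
m = 2 (m = 4 - 1*2 = 4 - 2 = 2)
M(W, O) = -20 (M(W, O) = -2*5*2 = -10*2 = -20)
D(Y) = -1/2 - Y**2/3 (D(Y) = -((Y**2 + Y*Y) + 3)/6 = -((Y**2 + Y**2) + 3)/6 = -(2*Y**2 + 3)/6 = -(3 + 2*Y**2)/6 = -1/2 - Y**2/3)
f = -10 (f = 10 - 20 = -10)
(-20*D(6))*f = -20*(-1/2 - 1/3*6**2)*(-10) = -20*(-1/2 - 1/3*36)*(-10) = -20*(-1/2 - 12)*(-10) = -20*(-25/2)*(-10) = 250*(-10) = -2500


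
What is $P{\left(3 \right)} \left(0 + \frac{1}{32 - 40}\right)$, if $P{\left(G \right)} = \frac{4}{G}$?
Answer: $- \frac{1}{6} \approx -0.16667$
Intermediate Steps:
$P{\left(3 \right)} \left(0 + \frac{1}{32 - 40}\right) = \frac{4}{3} \left(0 + \frac{1}{32 - 40}\right) = 4 \cdot \frac{1}{3} \left(0 + \frac{1}{-8}\right) = \frac{4 \left(0 - \frac{1}{8}\right)}{3} = \frac{4}{3} \left(- \frac{1}{8}\right) = - \frac{1}{6}$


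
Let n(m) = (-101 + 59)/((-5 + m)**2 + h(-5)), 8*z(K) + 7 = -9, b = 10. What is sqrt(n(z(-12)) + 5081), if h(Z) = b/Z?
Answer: 53*sqrt(3995)/47 ≈ 71.275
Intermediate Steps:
h(Z) = 10/Z
z(K) = -2 (z(K) = -7/8 + (1/8)*(-9) = -7/8 - 9/8 = -2)
n(m) = -42/(-2 + (-5 + m)**2) (n(m) = (-101 + 59)/((-5 + m)**2 + 10/(-5)) = -42/((-5 + m)**2 + 10*(-1/5)) = -42/((-5 + m)**2 - 2) = -42/(-2 + (-5 + m)**2))
sqrt(n(z(-12)) + 5081) = sqrt(-42/(-2 + (-5 - 2)**2) + 5081) = sqrt(-42/(-2 + (-7)**2) + 5081) = sqrt(-42/(-2 + 49) + 5081) = sqrt(-42/47 + 5081) = sqrt(238765/47) = 53*sqrt(3995)/47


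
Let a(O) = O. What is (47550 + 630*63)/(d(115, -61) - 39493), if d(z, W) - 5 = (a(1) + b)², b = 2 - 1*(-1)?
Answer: -10905/4934 ≈ -2.2102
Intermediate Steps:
b = 3 (b = 2 + 1 = 3)
d(z, W) = 21 (d(z, W) = 5 + (1 + 3)² = 5 + 4² = 5 + 16 = 21)
(47550 + 630*63)/(d(115, -61) - 39493) = (47550 + 630*63)/(21 - 39493) = (47550 + 39690)/(-39472) = 87240*(-1/39472) = -10905/4934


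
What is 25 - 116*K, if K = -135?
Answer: 15685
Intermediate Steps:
25 - 116*K = 25 - 116*(-135) = 25 + 15660 = 15685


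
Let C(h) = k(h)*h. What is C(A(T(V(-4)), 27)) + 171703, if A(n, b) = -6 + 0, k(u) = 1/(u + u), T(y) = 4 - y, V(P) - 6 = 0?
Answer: 343407/2 ≈ 1.7170e+5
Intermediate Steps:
V(P) = 6 (V(P) = 6 + 0 = 6)
k(u) = 1/(2*u)
A(n, b) = -6
C(h) = ½ (C(h) = (1/(2*h))*h = ½)
C(A(T(V(-4)), 27)) + 171703 = ½ + 171703 = 343407/2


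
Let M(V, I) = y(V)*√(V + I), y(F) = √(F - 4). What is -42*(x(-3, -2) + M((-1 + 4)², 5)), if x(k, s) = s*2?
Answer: 168 - 42*√70 ≈ -183.40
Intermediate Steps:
y(F) = √(-4 + F)
x(k, s) = 2*s
M(V, I) = √(-4 + V)*√(I + V) (M(V, I) = √(-4 + V)*√(V + I) = √(-4 + V)*√(I + V))
-42*(x(-3, -2) + M((-1 + 4)², 5)) = -42*(2*(-2) + √(-4 + (-1 + 4)²)*√(5 + (-1 + 4)²)) = -42*(-4 + √(-4 + 3²)*√(5 + 3²)) = -42*(-4 + √(-4 + 9)*√(5 + 9)) = -42*(-4 + √5*√14) = -42*(-4 + √70) = 168 - 42*√70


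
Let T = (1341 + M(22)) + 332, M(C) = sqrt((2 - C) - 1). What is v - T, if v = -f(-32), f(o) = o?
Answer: -1641 - I*sqrt(21) ≈ -1641.0 - 4.5826*I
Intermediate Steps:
M(C) = sqrt(1 - C)
T = 1673 + I*sqrt(21) (T = (1341 + sqrt(1 - 1*22)) + 332 = (1341 + sqrt(1 - 22)) + 332 = (1341 + sqrt(-21)) + 332 = (1341 + I*sqrt(21)) + 332 = 1673 + I*sqrt(21) ≈ 1673.0 + 4.5826*I)
v = 32 (v = -1*(-32) = 32)
v - T = 32 - (1673 + I*sqrt(21)) = 32 + (-1673 - I*sqrt(21)) = -1641 - I*sqrt(21)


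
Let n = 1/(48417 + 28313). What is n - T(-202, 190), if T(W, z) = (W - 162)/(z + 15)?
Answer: 1117197/629186 ≈ 1.7756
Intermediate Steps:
T(W, z) = (-162 + W)/(15 + z)
n = 1/76730 ≈ 1.3033e-5
n - T(-202, 190) = 1/76730 - (-162 - 202)/(15 + 190) = 1/76730 - (-364)/205 = 1/76730 - 1*(-364/205) = 1/76730 + 364/205 = 1117197/629186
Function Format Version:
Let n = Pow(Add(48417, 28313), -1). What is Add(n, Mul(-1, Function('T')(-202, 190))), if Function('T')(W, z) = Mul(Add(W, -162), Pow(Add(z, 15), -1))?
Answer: Rational(1117197, 629186) ≈ 1.7756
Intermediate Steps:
Function('T')(W, z) = Mul(Pow(Add(15, z), -1), Add(-162, W)) (Function('T')(W, z) = Mul(Add(-162, W), Pow(Add(15, z), -1)) = Mul(Pow(Add(15, z), -1), Add(-162, W)))
n = Rational(1, 76730) (n = Pow(76730, -1) = Rational(1, 76730) ≈ 1.3033e-5)
Add(n, Mul(-1, Function('T')(-202, 190))) = Add(Rational(1, 76730), Mul(-1, Mul(Pow(Add(15, 190), -1), Add(-162, -202)))) = Add(Rational(1, 76730), Mul(-1, Mul(Pow(205, -1), -364))) = Add(Rational(1, 76730), Mul(-1, Mul(Rational(1, 205), -364))) = Add(Rational(1, 76730), Mul(-1, Rational(-364, 205))) = Add(Rational(1, 76730), Rational(364, 205)) = Rational(1117197, 629186)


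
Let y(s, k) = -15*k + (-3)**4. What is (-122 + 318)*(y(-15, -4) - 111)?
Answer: 5880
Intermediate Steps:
y(s, k) = 81 - 15*k (y(s, k) = -15*k + 81 = 81 - 15*k)
(-122 + 318)*(y(-15, -4) - 111) = (-122 + 318)*((81 - 15*(-4)) - 111) = 196*((81 + 60) - 111) = 196*(141 - 111) = 196*30 = 5880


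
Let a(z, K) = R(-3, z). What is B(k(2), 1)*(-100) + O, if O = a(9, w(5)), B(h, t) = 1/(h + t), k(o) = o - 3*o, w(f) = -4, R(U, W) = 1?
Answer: 103/3 ≈ 34.333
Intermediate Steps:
k(o) = -2*o
a(z, K) = 1
O = 1
B(k(2), 1)*(-100) + O = -100/(-2*2 + 1) + 1 = -100/(-4 + 1) + 1 = -100/(-3) + 1 = -⅓*(-100) + 1 = 100/3 + 1 = 103/3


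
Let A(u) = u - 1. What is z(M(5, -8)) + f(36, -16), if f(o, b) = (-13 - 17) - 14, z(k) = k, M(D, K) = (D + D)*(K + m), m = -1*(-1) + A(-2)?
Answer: -144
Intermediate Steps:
A(u) = -1 + u
m = -2 (m = -1*(-1) + (-1 - 2) = 1 - 3 = -2)
M(D, K) = 2*D*(-2 + K) (M(D, K) = (D + D)*(K - 2) = (2*D)*(-2 + K) = 2*D*(-2 + K))
f(o, b) = -44 (f(o, b) = -30 - 14 = -44)
z(M(5, -8)) + f(36, -16) = 2*5*(-2 - 8) - 44 = 2*5*(-10) - 44 = -100 - 44 = -144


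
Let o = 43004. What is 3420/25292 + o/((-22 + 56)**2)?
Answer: 68225668/1827347 ≈ 37.336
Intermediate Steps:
3420/25292 + o/((-22 + 56)**2) = 3420/25292 + 43004/((-22 + 56)**2) = 3420*(1/25292) + 43004/(34**2) = 855/6323 + 43004/1156 = 855/6323 + 43004*(1/1156) = 855/6323 + 10751/289 = 68225668/1827347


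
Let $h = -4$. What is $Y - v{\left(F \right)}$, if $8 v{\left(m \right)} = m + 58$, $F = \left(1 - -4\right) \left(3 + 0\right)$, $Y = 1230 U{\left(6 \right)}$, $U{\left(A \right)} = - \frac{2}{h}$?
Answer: $\frac{4847}{8} \approx 605.88$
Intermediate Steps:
$U{\left(A \right)} = \frac{1}{2}$ ($U{\left(A \right)} = - \frac{2}{-4} = \left(-2\right) \left(- \frac{1}{4}\right) = \frac{1}{2}$)
$Y = 615$ ($Y = 1230 \cdot \frac{1}{2} = 615$)
$F = 15$ ($F = \left(1 + 4\right) 3 = 5 \cdot 3 = 15$)
$v{\left(m \right)} = \frac{29}{4} + \frac{m}{8}$ ($v{\left(m \right)} = \frac{m + 58}{8} = \frac{58 + m}{8} = \frac{29}{4} + \frac{m}{8}$)
$Y - v{\left(F \right)} = 615 - \left(\frac{29}{4} + \frac{1}{8} \cdot 15\right) = 615 - \left(\frac{29}{4} + \frac{15}{8}\right) = 615 - \frac{73}{8} = \frac{4847}{8}$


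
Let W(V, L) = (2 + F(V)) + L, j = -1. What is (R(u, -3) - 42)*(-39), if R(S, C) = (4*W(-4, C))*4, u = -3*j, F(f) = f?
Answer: 4758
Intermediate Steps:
u = 3 (u = -3*(-1) = 3)
W(V, L) = 2 + L + V (W(V, L) = (2 + V) + L = 2 + L + V)
R(S, C) = -32 + 16*C (R(S, C) = (4*(2 + C - 4))*4 = (4*(-2 + C))*4 = (-8 + 4*C)*4 = -32 + 16*C)
(R(u, -3) - 42)*(-39) = ((-32 + 16*(-3)) - 42)*(-39) = ((-32 - 48) - 42)*(-39) = (-80 - 42)*(-39) = -122*(-39) = 4758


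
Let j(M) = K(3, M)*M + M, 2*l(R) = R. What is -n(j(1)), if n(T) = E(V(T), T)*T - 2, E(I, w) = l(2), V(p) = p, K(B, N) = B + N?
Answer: -3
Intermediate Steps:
l(R) = R/2
j(M) = M + M*(3 + M) (j(M) = (3 + M)*M + M = M*(3 + M) + M = M + M*(3 + M))
E(I, w) = 1 (E(I, w) = (1/2)*2 = 1)
n(T) = -2 + T (n(T) = 1*T - 2 = T - 2 = -2 + T)
-n(j(1)) = -(-2 + 1*(4 + 1)) = -(-2 + 1*5) = -(-2 + 5) = -1*3 = -3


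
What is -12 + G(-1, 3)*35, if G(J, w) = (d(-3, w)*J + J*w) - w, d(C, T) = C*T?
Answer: 93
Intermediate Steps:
G(J, w) = -w - 2*J*w (G(J, w) = ((-3*w)*J + J*w) - w = (-3*J*w + J*w) - w = -2*J*w - w = -w - 2*J*w)
-12 + G(-1, 3)*35 = -12 + (3*(-1 - 2*(-1)))*35 = -12 + (3*(-1 + 2))*35 = -12 + (3*1)*35 = -12 + 3*35 = -12 + 105 = 93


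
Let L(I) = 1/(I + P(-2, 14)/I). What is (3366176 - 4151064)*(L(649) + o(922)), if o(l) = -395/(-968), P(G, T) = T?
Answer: -16385337291427/50967015 ≈ -3.2149e+5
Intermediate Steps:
o(l) = 395/968 (o(l) = -395*(-1/968) = 395/968)
L(I) = 1/(I + 14/I)
(3366176 - 4151064)*(L(649) + o(922)) = (3366176 - 4151064)*(649/(14 + 649²) + 395/968) = -784888*(649/(14 + 421201) + 395/968) = -784888*(649/421215 + 395/968) = -784888*167008157/407736120 = -16385337291427/50967015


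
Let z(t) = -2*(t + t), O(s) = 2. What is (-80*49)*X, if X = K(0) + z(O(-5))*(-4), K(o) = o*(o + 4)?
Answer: -125440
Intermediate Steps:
K(o) = o*(4 + o)
z(t) = -4*t
X = 32 (X = 0*(4 + 0) - 4*2*(-4) = 0*4 - 8*(-4) = 0 + 32 = 32)
(-80*49)*X = -80*49*32 = -3920*32 = -125440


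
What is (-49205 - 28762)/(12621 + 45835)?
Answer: -77967/58456 ≈ -1.3338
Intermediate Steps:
(-49205 - 28762)/(12621 + 45835) = -77967/58456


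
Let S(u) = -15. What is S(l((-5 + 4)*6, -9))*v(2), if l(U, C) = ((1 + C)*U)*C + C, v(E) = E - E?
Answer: 0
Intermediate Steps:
v(E) = 0
l(U, C) = C + C*U*(1 + C) (l(U, C) = (U*(1 + C))*C + C = C*U*(1 + C) + C = C + C*U*(1 + C))
S(l((-5 + 4)*6, -9))*v(2) = -15*0 = 0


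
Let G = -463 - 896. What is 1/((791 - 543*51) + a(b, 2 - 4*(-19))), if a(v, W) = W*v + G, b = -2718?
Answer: -1/240265 ≈ -4.1621e-6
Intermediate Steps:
G = -1359
a(v, W) = -1359 + W*v (a(v, W) = W*v - 1359 = -1359 + W*v)
1/((791 - 543*51) + a(b, 2 - 4*(-19))) = 1/((791 - 543*51) + (-1359 + (2 - 4*(-19))*(-2718))) = 1/((791 - 27693) + (-1359 + (2 + 76)*(-2718))) = 1/(-26902 + (-1359 + 78*(-2718))) = 1/(-26902 + (-1359 - 212004)) = 1/(-26902 - 213363) = 1/(-240265) = -1/240265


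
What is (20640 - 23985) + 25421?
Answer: 22076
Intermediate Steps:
(20640 - 23985) + 25421 = -3345 + 25421 = 22076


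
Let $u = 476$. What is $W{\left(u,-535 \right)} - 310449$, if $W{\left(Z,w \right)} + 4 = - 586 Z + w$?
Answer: $-589924$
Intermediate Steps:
$W{\left(Z,w \right)} = -4 + w - 586 Z$ ($W{\left(Z,w \right)} = -4 - \left(- w + 586 Z\right) = -4 + w - 586 Z$)
$W{\left(u,-535 \right)} - 310449 = \left(-4 - 535 - 278936\right) - 310449 = -279475 - 310449 = -589924$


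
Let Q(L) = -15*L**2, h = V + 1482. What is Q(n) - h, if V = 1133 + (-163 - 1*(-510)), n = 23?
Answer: -10897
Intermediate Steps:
V = 1480 (V = 1133 + (-163 + 510) = 1133 + 347 = 1480)
h = 2962 (h = 1480 + 1482 = 2962)
Q(n) - h = -15*23**2 - 1*2962 = -15*529 - 2962 = -7935 - 2962 = -10897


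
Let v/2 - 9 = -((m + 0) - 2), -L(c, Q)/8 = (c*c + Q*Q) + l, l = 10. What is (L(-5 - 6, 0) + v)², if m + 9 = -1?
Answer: 1012036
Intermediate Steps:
m = -10 (m = -9 - 1 = -10)
L(c, Q) = -80 - 8*Q² - 8*c² (L(c, Q) = -8*((c*c + Q*Q) + 10) = -8*((c² + Q²) + 10) = -8*((Q² + c²) + 10) = -8*(10 + Q² + c²) = -80 - 8*Q² - 8*c²)
v = 42 (v = 18 + 2*(-((-10 + 0) - 2)) = 18 + 2*(-(-10 - 2)) = 18 + 2*(-1*(-12)) = 18 + 2*12 = 18 + 24 = 42)
(L(-5 - 6, 0) + v)² = ((-80 - 8*0² - 8*(-5 - 6)²) + 42)² = ((-80 - 8*0 - 8*(-11)²) + 42)² = ((-80 + 0 - 8*121) + 42)² = ((-80 + 0 - 968) + 42)² = (-1048 + 42)² = (-1006)² = 1012036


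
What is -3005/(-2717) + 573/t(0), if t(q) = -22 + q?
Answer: -135521/5434 ≈ -24.939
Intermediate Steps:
-3005/(-2717) + 573/t(0) = -3005/(-2717) + 573/(-22 + 0) = -3005*(-1/2717) + 573/(-22) = 3005/2717 + 573*(-1/22) = 3005/2717 - 573/22 = -135521/5434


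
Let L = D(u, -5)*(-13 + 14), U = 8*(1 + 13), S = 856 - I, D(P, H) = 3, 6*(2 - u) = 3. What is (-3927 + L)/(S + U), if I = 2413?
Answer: 3924/1445 ≈ 2.7156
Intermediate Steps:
u = 3/2 (u = 2 - 1/6*3 = 2 - 1/2 = 3/2 ≈ 1.5000)
S = -1557 (S = 856 - 1*2413 = 856 - 2413 = -1557)
U = 112 (U = 8*14 = 112)
L = 3 (L = 3*(-13 + 14) = 3*1 = 3)
(-3927 + L)/(S + U) = (-3927 + 3)/(-1557 + 112) = -3924/(-1445) = -3924*(-1/1445) = 3924/1445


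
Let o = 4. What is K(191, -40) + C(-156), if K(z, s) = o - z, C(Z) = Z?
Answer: -343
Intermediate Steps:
K(z, s) = 4 - z
K(191, -40) + C(-156) = (4 - 1*191) - 156 = (4 - 191) - 156 = -187 - 156 = -343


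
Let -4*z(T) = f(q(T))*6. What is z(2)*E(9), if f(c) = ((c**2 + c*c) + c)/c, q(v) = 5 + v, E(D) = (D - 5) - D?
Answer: 225/2 ≈ 112.50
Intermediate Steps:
E(D) = -5 (E(D) = (-5 + D) - D = -5)
f(c) = (c + 2*c**2)/c (f(c) = ((c**2 + c**2) + c)/c = (2*c**2 + c)/c = (c + 2*c**2)/c)
z(T) = -33/2 - 3*T (z(T) = -(1 + 2*(5 + T))*6/4 = -(1 + (10 + 2*T))*6/4 = -(11 + 2*T)*6/4 = -(66 + 12*T)/4 = -33/2 - 3*T)
z(2)*E(9) = (-33/2 - 3*2)*(-5) = (-33/2 - 6)*(-5) = -45/2*(-5) = 225/2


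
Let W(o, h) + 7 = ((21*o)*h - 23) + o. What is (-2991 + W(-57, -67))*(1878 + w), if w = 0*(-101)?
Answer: 144833238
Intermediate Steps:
w = 0
W(o, h) = -30 + o + 21*h*o (W(o, h) = -7 + (((21*o)*h - 23) + o) = -7 + ((21*h*o - 23) + o) = -7 + ((-23 + 21*h*o) + o) = -7 + (-23 + o + 21*h*o) = -30 + o + 21*h*o)
(-2991 + W(-57, -67))*(1878 + w) = (-2991 + (-30 - 57 + 21*(-67)*(-57)))*(1878 + 0) = (-2991 + (-30 - 57 + 80199))*1878 = (-2991 + 80112)*1878 = 77121*1878 = 144833238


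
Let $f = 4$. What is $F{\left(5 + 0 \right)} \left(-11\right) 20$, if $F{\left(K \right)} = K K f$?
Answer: $-22000$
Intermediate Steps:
$F{\left(K \right)} = 4 K^{2}$ ($F{\left(K \right)} = K K 4 = K^{2} \cdot 4 = 4 K^{2}$)
$F{\left(5 + 0 \right)} \left(-11\right) 20 = 4 \left(5 + 0\right)^{2} \left(-11\right) 20 = 4 \cdot 5^{2} \left(-11\right) 20 = 4 \cdot 25 \left(-11\right) 20 = 100 \left(-11\right) 20 = \left(-1100\right) 20 = -22000$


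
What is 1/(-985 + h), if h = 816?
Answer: -1/169 ≈ -0.0059172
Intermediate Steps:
1/(-985 + h) = 1/(-985 + 816) = 1/(-169) = -1/169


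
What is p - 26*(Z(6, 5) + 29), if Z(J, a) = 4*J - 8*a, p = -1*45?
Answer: -383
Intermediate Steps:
p = -45
Z(J, a) = -8*a + 4*J
p - 26*(Z(6, 5) + 29) = -45 - 26*((-8*5 + 4*6) + 29) = -45 - 26*((-40 + 24) + 29) = -45 - 26*(-16 + 29) = -45 - 26*13 = -45 - 338 = -383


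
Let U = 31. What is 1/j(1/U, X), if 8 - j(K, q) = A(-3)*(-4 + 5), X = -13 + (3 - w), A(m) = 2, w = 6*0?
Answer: 1/6 ≈ 0.16667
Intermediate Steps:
w = 0
X = -10 (X = -13 + (3 - 1*0) = -13 + (3 + 0) = -13 + 3 = -10)
j(K, q) = 6 (j(K, q) = 8 - 2*(-4 + 5) = 8 - 2 = 6)
1/j(1/U, X) = 1/6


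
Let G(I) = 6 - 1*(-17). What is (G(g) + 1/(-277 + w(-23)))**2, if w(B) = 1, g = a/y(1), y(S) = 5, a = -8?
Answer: 40284409/76176 ≈ 528.83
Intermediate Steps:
g = -8/5 ≈ -1.6000
G(I) = 23 (G(I) = 6 + 17 = 23)
(G(g) + 1/(-277 + w(-23)))**2 = (23 + 1/(-277 + 1))**2 = (23 + 1/(-276))**2 = (23 - 1/276)**2 = (6347/276)**2 = 40284409/76176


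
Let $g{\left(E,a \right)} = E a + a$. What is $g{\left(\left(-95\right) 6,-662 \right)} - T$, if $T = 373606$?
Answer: $3072$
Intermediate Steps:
$g{\left(E,a \right)} = a + E a$
$g{\left(\left(-95\right) 6,-662 \right)} - T = - 662 \left(1 - 570\right) - 373606 = \left(-662\right) \left(-569\right) - 373606 = 376678 - 373606 = 3072$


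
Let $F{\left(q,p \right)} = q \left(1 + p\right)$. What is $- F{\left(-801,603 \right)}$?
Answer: $483804$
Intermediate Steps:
$- F{\left(-801,603 \right)} = - \left(-801\right) \left(1 + 603\right) = - \left(-801\right) 604 = \left(-1\right) \left(-483804\right) = 483804$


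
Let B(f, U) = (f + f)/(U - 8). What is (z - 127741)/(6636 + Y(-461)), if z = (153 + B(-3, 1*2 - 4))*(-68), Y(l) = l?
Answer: -690929/30875 ≈ -22.378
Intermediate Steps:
B(f, U) = 2*f/(-8 + U) (B(f, U) = (2*f)/(-8 + U) = 2*f/(-8 + U))
z = -52224/5 (z = (153 + 2*(-3)/(-8 + (1*2 - 4)))*(-68) = (153 + 2*(-3)/(-8 + (2 - 4)))*(-68) = (153 + 2*(-3)/(-8 - 2))*(-68) = (153 + 2*(-3)/(-10))*(-68) = (153 + 2*(-3)*(-1/10))*(-68) = (153 + 3/5)*(-68) = (768/5)*(-68) = -52224/5 ≈ -10445.)
(z - 127741)/(6636 + Y(-461)) = (-52224/5 - 127741)/(6636 - 461) = -690929/5/6175 = -690929/5*1/6175 = -690929/30875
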